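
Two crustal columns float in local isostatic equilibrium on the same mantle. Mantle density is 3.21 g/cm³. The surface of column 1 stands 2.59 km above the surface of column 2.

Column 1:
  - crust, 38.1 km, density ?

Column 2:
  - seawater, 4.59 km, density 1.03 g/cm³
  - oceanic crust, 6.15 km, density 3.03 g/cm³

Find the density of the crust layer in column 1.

Take the compensation level at the base of the deeper column (depth z_c below the surface of column 1) and equate Σ ρ_i t_i down to z_c; mantle fills any gap and the z_c terms cancel.
Column 1: 38.1×ρ + (z_c − 38.1)×3.21
Column 2: 2.59×0 + 4.59×1.03 + 6.15×3.03 + (z_c − 2.59 − 10.74)×3.21
The z_c×3.21 term appears on both sides and cancels. Collect the known terms of each column as K = Σ(ρt)_known − 3.21 × (depth of known layers): K_1 = 0 − 3.21×38.1 = −122.301; K_2 = 23.3622 − 3.21×(2.59 + 10.74) = −19.4271.
Balance: K_1 + 38.1×ρ = K_2, so ρ = (K_2 − K_1)/38.1 = 102.874/38.1 = 2.7 g/cm³.

2.7 g/cm³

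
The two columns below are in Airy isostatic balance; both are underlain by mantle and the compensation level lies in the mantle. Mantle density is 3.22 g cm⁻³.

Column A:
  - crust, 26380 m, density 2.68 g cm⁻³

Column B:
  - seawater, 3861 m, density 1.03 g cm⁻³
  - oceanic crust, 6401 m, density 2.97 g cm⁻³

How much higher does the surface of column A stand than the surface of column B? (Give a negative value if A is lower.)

For any compensation level in the mantle, the mantle terms cancel and isostasy reduces to e = (Σt_A − Σt_B) − (Σ(ρt)_A − Σ(ρt)_B) / ρ_m.
Σt_A = 26380 m; Σt_B = 10262 m; Σ(ρt)_A = 70698.4; Σ(ρt)_B = 22987.8 (in m·g cm⁻³).
e = (26380 − 10262) − (70698.4 − 22987.8) / 3.22 = 1300 m.

1300 m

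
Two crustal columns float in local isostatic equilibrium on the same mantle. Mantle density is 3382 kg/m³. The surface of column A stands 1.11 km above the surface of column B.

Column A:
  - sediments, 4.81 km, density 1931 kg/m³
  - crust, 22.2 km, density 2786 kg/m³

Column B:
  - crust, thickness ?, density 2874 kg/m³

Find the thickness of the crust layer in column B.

32.4 km

Take the compensation level at the base of the deeper column (depth z_c below the surface of column A) and equate Σ ρ_i t_i down to z_c; mantle fills any gap and the z_c terms cancel.
Column A: 4.81×1931 + 22.2×2786 + (z_c − 27.01)×3382
Column B: 1.11×0 + x×2874 + (z_c − 1.11 − 0 − x)×3382
The z_c×3382 term appears on both sides and cancels. Collect the known terms of each column as K = Σ(ρt)_known − 3382 × (depth of known layers): K_A = 71137.31 − 3382×27.01 = −20210.51; K_B = 0 − 3382×(1.11 + 0) = −3754.02.
Balance: K_A = K_B − x×(3382 − 2874), so x = (K_B − K_A)/(3382 − 2874) = 16456.5/508 = 32.4 km.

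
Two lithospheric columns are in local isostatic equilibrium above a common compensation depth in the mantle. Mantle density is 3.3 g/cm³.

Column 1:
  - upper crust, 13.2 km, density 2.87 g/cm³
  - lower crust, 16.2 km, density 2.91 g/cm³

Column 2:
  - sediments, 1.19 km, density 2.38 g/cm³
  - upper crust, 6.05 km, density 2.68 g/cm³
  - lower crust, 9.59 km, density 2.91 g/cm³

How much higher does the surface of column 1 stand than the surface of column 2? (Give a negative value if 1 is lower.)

For any compensation level in the mantle, the mantle terms cancel and isostasy reduces to e = (Σt_1 − Σt_2) − (Σ(ρt)_1 − Σ(ρt)_2) / ρ_m.
Σt_1 = 29.4 km; Σt_2 = 16.83 km; Σ(ρt)_1 = 85.026; Σ(ρt)_2 = 46.9531 (in km·g/cm³).
e = (29.4 − 16.83) − (85.026 − 46.9531) / 3.3 = 1.03 km.

1.03 km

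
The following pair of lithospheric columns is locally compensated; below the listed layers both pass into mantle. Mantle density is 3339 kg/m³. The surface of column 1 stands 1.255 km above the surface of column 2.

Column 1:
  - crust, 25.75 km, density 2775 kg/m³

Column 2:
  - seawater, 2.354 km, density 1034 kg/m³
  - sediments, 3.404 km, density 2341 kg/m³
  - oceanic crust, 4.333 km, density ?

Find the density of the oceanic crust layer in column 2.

2990 kg/m³

Take the compensation level at the base of the deeper column (depth z_c below the surface of column 1) and equate Σ ρ_i t_i down to z_c; mantle fills any gap and the z_c terms cancel.
Column 1: 25.75×2775 + (z_c − 25.75)×3339
Column 2: 1.255×0 + 2.354×1034 + 3.404×2341 + 4.333×ρ + (z_c − 1.255 − 10.091)×3339
The z_c×3339 term appears on both sides and cancels. Collect the known terms of each column as K = Σ(ρt)_known − 3339 × (depth of known layers): K_1 = 71456.25 − 3339×25.75 = −14523; K_2 = 10402.8 − 3339×(1.255 + 10.091) = −27481.494.
Balance: K_1 = K_2 + 4.333×ρ, so ρ = (K_1 − K_2)/4.333 = 12958.5/4.333 = 2990 kg/m³.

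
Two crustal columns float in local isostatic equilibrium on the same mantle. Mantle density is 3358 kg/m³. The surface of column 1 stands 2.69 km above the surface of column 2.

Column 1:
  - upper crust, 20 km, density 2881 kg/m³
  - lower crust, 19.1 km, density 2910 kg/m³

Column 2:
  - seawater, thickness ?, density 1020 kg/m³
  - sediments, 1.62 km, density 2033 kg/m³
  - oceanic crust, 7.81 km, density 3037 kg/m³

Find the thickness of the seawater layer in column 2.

Take the compensation level at the base of the deeper column (depth z_c below the surface of column 1) and equate Σ ρ_i t_i down to z_c; mantle fills any gap and the z_c terms cancel.
Column 1: 20×2881 + 19.1×2910 + (z_c − 39.1)×3358
Column 2: 2.69×0 + x×1020 + 1.62×2033 + 7.81×3037 + (z_c − 2.69 − 9.43 − x)×3358
The z_c×3358 term appears on both sides and cancels. Collect the known terms of each column as K = Σ(ρt)_known − 3358 × (depth of known layers): K_1 = 113201 − 3358×39.1 = −18096.8; K_2 = 27012.43 − 3358×(2.69 + 9.43) = −13686.53.
Balance: K_1 = K_2 − x×(3358 − 1020), so x = (K_2 − K_1)/(3358 − 1020) = 4410.27/2338 = 1.89 km.

1.89 km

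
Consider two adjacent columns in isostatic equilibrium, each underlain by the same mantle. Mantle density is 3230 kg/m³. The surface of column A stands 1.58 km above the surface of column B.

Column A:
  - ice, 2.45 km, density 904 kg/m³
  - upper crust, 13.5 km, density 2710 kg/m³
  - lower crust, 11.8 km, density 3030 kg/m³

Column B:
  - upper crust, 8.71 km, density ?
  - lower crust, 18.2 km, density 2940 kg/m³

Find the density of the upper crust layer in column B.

2690 kg/m³

Take the compensation level at the base of the deeper column (depth z_c below the surface of column A) and equate Σ ρ_i t_i down to z_c; mantle fills any gap and the z_c terms cancel.
Column A: 2.45×904 + 13.5×2710 + 11.8×3030 + (z_c − 27.75)×3230
Column B: 1.58×0 + 8.71×ρ + 18.2×2940 + (z_c − 1.58 − 26.91)×3230
The z_c×3230 term appears on both sides and cancels. Collect the known terms of each column as K = Σ(ρt)_known − 3230 × (depth of known layers): K_A = 74553.8 − 3230×27.75 = −15078.7; K_B = 53508 − 3230×(1.58 + 26.91) = −38514.7.
Balance: K_A = K_B + 8.71×ρ, so ρ = (K_A − K_B)/8.71 = 23436/8.71 = 2690 kg/m³.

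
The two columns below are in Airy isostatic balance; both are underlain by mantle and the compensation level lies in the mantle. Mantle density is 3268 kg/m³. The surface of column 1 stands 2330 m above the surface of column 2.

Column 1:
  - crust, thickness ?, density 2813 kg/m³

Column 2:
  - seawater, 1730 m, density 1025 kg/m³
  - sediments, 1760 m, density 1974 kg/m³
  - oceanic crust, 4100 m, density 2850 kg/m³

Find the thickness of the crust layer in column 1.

Take the compensation level at the base of the deeper column (depth z_c below the surface of column 1) and equate Σ ρ_i t_i down to z_c; mantle fills any gap and the z_c terms cancel.
Column 1: x×2813 + (z_c − 0 − x)×3268
Column 2: 2330×0 + 1730×1025 + 1760×1974 + 4100×2850 + (z_c − 2330 − 7590)×3268
The z_c×3268 term appears on both sides and cancels. Collect the known terms of each column as K = Σ(ρt)_known − 3268 × (depth of known layers): K_1 = 0 − 3268×0 = 0; K_2 = 16932490 − 3268×(2330 + 7590) = −15486070.
Balance: K_1 − x×(3268 − 2813) = K_2, so x = (K_1 − K_2)/(3268 − 2813) = 15486100/455 = 34000 m.

34000 m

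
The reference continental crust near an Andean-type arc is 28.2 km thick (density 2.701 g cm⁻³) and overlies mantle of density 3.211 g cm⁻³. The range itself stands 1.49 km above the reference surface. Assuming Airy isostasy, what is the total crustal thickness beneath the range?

Root depth r = h ρ_c / (ρ_m − ρ_c) = 1.49 km × 2.701 / 0.51 = 7.891 km.
Total thickness = T + h + r = 28.2 km + 1.49 km + 7.891 km = 37.6 km.

37.6 km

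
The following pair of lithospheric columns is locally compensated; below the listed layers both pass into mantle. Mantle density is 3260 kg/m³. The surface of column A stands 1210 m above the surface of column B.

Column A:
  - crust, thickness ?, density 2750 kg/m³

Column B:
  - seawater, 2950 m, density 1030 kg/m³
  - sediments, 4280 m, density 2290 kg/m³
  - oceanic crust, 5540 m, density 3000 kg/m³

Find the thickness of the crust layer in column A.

Take the compensation level at the base of the deeper column (depth z_c below the surface of column A) and equate Σ ρ_i t_i down to z_c; mantle fills any gap and the z_c terms cancel.
Column A: x×2750 + (z_c − 0 − x)×3260
Column B: 1210×0 + 2950×1030 + 4280×2290 + 5540×3000 + (z_c − 1210 − 12770)×3260
The z_c×3260 term appears on both sides and cancels. Collect the known terms of each column as K = Σ(ρt)_known − 3260 × (depth of known layers): K_A = 0 − 3260×0 = 0; K_B = 29459700 − 3260×(1210 + 12770) = −16115100.
Balance: K_A − x×(3260 − 2750) = K_B, so x = (K_A − K_B)/(3260 − 2750) = 16115100/510 = 31600 m.

31600 m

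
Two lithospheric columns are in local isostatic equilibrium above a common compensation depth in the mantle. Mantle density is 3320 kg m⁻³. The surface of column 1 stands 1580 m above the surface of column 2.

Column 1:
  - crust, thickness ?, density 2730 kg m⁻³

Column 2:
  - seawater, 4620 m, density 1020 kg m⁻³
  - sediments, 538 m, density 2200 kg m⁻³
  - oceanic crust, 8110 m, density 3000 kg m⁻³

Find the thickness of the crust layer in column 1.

Take the compensation level at the base of the deeper column (depth z_c below the surface of column 1) and equate Σ ρ_i t_i down to z_c; mantle fills any gap and the z_c terms cancel.
Column 1: x×2730 + (z_c − 0 − x)×3320
Column 2: 1580×0 + 4620×1020 + 538×2200 + 8110×3000 + (z_c − 1580 − 13268)×3320
The z_c×3320 term appears on both sides and cancels. Collect the known terms of each column as K = Σ(ρt)_known − 3320 × (depth of known layers): K_1 = 0 − 3320×0 = 0; K_2 = 30226000 − 3320×(1580 + 13268) = −19069360.
Balance: K_1 − x×(3320 − 2730) = K_2, so x = (K_1 − K_2)/(3320 − 2730) = 19069400/590 = 32300 m.

32300 m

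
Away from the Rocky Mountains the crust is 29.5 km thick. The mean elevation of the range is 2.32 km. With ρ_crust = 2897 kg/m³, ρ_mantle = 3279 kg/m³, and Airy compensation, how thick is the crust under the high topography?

Root depth r = h ρ_c / (ρ_m − ρ_c) = 2.32 km × 2897 / 382 = 17.59 km.
Total thickness = T + h + r = 29.5 km + 2.32 km + 17.59 km = 49.4 km.

49.4 km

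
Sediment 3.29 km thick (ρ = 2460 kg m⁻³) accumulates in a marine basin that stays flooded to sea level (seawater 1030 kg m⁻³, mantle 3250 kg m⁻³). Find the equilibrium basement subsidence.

Submarine loading: the sediment displaces seawater, and the subsidence is in turn flooded, so s (ρ_m − ρ_w) = t (ρ_sed − ρ_w).
s = 3.29 km × (2460 − 1030) / (3250 − 1030) = 2.12 km.

2.12 km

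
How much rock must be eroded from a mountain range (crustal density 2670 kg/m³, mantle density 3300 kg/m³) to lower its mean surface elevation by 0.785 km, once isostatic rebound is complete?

Net drop Δ = e − u = e − e ρ_c/ρ_m = e (ρ_m − ρ_c)/ρ_m.
e = Δ ρ_m/(ρ_m − ρ_c) = 0.785 km × 3300/630 = 4.11 km.

4.11 km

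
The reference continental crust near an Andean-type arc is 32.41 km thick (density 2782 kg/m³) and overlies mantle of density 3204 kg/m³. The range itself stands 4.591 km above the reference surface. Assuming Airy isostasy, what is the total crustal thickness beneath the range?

Root depth r = h ρ_c / (ρ_m − ρ_c) = 4.591 km × 2782 / 422 = 30.27 km.
Total thickness = T + h + r = 32.41 km + 4.591 km + 30.27 km = 67.3 km.

67.3 km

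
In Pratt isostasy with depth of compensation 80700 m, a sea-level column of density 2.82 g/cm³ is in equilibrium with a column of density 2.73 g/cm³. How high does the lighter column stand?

ρ_ref D = ρ (D + h) → h = D (ρ_ref − ρ)/ρ.
h = 80700 m × (2.82 − 2.73)/2.73 = 2660 m.

2660 m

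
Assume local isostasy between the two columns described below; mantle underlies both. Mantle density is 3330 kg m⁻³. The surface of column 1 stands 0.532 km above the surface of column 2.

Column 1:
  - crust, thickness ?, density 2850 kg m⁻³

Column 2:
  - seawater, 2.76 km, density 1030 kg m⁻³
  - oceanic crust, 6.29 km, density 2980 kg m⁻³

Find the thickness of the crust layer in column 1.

Take the compensation level at the base of the deeper column (depth z_c below the surface of column 1) and equate Σ ρ_i t_i down to z_c; mantle fills any gap and the z_c terms cancel.
Column 1: x×2850 + (z_c − 0 − x)×3330
Column 2: 0.532×0 + 2.76×1030 + 6.29×2980 + (z_c − 0.532 − 9.05)×3330
The z_c×3330 term appears on both sides and cancels. Collect the known terms of each column as K = Σ(ρt)_known − 3330 × (depth of known layers): K_1 = 0 − 3330×0 = 0; K_2 = 21587 − 3330×(0.532 + 9.05) = −10321.06.
Balance: K_1 − x×(3330 − 2850) = K_2, so x = (K_1 − K_2)/(3330 − 2850) = 10321.1/480 = 21.5 km.

21.5 km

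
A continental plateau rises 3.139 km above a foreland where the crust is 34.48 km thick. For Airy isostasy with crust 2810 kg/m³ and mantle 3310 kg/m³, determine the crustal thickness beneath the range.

Root depth r = h ρ_c / (ρ_m − ρ_c) = 3.139 km × 2810 / 500 = 17.64 km.
Total thickness = T + h + r = 34.48 km + 3.139 km + 17.64 km = 55.3 km.

55.3 km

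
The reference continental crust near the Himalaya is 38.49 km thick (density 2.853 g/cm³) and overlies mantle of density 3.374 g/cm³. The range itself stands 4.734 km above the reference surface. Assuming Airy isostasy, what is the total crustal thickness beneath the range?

69.1 km

Root depth r = h ρ_c / (ρ_m − ρ_c) = 4.734 km × 2.853 / 0.521 = 25.92 km.
Total thickness = T + h + r = 38.49 km + 4.734 km + 25.92 km = 69.1 km.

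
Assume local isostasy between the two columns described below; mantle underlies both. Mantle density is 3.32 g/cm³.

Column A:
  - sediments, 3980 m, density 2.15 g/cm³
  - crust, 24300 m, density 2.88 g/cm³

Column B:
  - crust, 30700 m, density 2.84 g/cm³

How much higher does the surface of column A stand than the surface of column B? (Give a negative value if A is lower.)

For any compensation level in the mantle, the mantle terms cancel and isostasy reduces to e = (Σt_A − Σt_B) − (Σ(ρt)_A − Σ(ρt)_B) / ρ_m.
Σt_A = 28280 m; Σt_B = 30700 m; Σ(ρt)_A = 78541; Σ(ρt)_B = 87188 (in m·g/cm³).
e = (28280 − 30700) − (78541 − 87188) / 3.32 = 185 m.

185 m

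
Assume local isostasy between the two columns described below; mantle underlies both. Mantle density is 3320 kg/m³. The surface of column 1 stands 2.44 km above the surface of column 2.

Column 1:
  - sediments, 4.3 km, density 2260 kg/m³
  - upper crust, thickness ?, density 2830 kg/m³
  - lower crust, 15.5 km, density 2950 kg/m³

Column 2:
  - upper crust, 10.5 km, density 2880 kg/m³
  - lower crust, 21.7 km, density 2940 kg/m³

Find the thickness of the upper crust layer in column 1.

21.8 km

Take the compensation level at the base of the deeper column (depth z_c below the surface of column 1) and equate Σ ρ_i t_i down to z_c; mantle fills any gap and the z_c terms cancel.
Column 1: 4.3×2260 + x×2830 + 15.5×2950 + (z_c − 19.8 − x)×3320
Column 2: 2.44×0 + 10.5×2880 + 21.7×2940 + (z_c − 2.44 − 32.2)×3320
The z_c×3320 term appears on both sides and cancels. Collect the known terms of each column as K = Σ(ρt)_known − 3320 × (depth of known layers): K_1 = 55443 − 3320×19.8 = −10293; K_2 = 94038 − 3320×(2.44 + 32.2) = −20966.8.
Balance: K_1 − x×(3320 − 2830) = K_2, so x = (K_1 − K_2)/(3320 − 2830) = 10673.8/490 = 21.8 km.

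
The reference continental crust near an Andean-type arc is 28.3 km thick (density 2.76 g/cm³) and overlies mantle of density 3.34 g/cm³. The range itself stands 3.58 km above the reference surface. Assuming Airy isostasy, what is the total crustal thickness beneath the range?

48.9 km

Root depth r = h ρ_c / (ρ_m − ρ_c) = 3.58 km × 2.76 / 0.58 = 17.04 km.
Total thickness = T + h + r = 28.3 km + 3.58 km + 17.04 km = 48.9 km.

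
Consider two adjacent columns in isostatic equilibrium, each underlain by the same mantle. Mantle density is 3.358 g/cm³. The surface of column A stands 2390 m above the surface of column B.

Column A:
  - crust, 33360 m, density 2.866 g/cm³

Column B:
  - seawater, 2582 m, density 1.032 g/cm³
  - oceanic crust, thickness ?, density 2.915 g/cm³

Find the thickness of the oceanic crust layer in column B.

Take the compensation level at the base of the deeper column (depth z_c below the surface of column A) and equate Σ ρ_i t_i down to z_c; mantle fills any gap and the z_c terms cancel.
Column A: 33360×2.866 + (z_c − 33360)×3.358
Column B: 2390×0 + 2582×1.032 + x×2.915 + (z_c − 2390 − 2582 − x)×3.358
The z_c×3.358 term appears on both sides and cancels. Collect the known terms of each column as K = Σ(ρt)_known − 3.358 × (depth of known layers): K_A = 95609.76 − 3.358×33360 = −16413.12; K_B = 2664.624 − 3.358×(2390 + 2582) = −14031.352.
Balance: K_A = K_B − x×(3.358 − 2.915), so x = (K_B − K_A)/(3.358 − 2.915) = 2381.77/0.443 = 5380 m.

5380 m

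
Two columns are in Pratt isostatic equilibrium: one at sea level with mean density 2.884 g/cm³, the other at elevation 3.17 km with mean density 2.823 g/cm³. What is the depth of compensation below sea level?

147 km

ρ_ref D = ρ (D + h) → D (ρ_ref − ρ) = ρ h.
D = ρ h/(ρ_ref − ρ) = 2.823 × 3.17 km/(2.884 − 2.823) = 147 km.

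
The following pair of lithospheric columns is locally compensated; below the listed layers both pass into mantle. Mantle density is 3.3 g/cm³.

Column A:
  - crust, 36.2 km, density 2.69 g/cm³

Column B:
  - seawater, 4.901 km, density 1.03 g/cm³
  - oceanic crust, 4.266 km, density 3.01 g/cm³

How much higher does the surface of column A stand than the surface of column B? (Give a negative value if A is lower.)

For any compensation level in the mantle, the mantle terms cancel and isostasy reduces to e = (Σt_A − Σt_B) − (Σ(ρt)_A − Σ(ρt)_B) / ρ_m.
Σt_A = 36.2 km; Σt_B = 9.167 km; Σ(ρt)_A = 97.378; Σ(ρt)_B = 17.88869 (in km·g/cm³).
e = (36.2 − 9.167) − (97.378 − 17.88869) / 3.3 = 2.95 km.

2.95 km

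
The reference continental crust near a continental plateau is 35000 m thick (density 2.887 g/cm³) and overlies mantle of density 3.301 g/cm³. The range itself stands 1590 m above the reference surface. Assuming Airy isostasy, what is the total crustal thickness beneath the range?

47700 m

Root depth r = h ρ_c / (ρ_m − ρ_c) = 1590 m × 2.887 / 0.414 = 11090 m.
Total thickness = T + h + r = 35000 m + 1590 m + 11090 m = 47700 m.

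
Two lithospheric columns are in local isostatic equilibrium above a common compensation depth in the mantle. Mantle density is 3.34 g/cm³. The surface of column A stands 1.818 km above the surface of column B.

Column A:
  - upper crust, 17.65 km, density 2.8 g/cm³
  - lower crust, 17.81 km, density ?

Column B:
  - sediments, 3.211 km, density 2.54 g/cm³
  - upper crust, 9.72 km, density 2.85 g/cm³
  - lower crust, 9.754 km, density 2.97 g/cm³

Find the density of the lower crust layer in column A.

2.92 g/cm³

Take the compensation level at the base of the deeper column (depth z_c below the surface of column A) and equate Σ ρ_i t_i down to z_c; mantle fills any gap and the z_c terms cancel.
Column A: 17.65×2.8 + 17.81×ρ + (z_c − 35.46)×3.34
Column B: 1.818×0 + 3.211×2.54 + 9.72×2.85 + 9.754×2.97 + (z_c − 1.818 − 22.685)×3.34
The z_c×3.34 term appears on both sides and cancels. Collect the known terms of each column as K = Σ(ρt)_known − 3.34 × (depth of known layers): K_A = 49.42 − 3.34×35.46 = −69.0164; K_B = 64.82732 − 3.34×(1.818 + 22.685) = −17.0127.
Balance: K_A + 17.81×ρ = K_B, so ρ = (K_B − K_A)/17.81 = 52.0037/17.81 = 2.92 g/cm³.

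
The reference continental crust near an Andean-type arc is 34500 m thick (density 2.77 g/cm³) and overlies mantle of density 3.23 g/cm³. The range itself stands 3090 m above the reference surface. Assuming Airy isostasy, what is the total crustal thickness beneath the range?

Root depth r = h ρ_c / (ρ_m − ρ_c) = 3090 m × 2.77 / 0.46 = 18610 m.
Total thickness = T + h + r = 34500 m + 3090 m + 18610 m = 56200 m.

56200 m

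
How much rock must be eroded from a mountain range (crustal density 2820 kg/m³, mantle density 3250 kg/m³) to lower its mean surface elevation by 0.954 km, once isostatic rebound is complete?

Net drop Δ = e − u = e − e ρ_c/ρ_m = e (ρ_m − ρ_c)/ρ_m.
e = Δ ρ_m/(ρ_m − ρ_c) = 0.954 km × 3250/430 = 7.21 km.

7.21 km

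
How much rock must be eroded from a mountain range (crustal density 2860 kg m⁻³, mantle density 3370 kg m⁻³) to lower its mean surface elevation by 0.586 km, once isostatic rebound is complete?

Net drop Δ = e − u = e − e ρ_c/ρ_m = e (ρ_m − ρ_c)/ρ_m.
e = Δ ρ_m/(ρ_m − ρ_c) = 0.586 km × 3370/510 = 3.87 km.

3.87 km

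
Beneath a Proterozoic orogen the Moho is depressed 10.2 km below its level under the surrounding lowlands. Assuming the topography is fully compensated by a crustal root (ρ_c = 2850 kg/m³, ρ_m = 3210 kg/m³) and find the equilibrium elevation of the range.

Equating mass per unit area of the two columns: ρ_c h = (ρ_m − ρ_c) r.
h = r (ρ_m − ρ_c) / ρ_c = 10.2 km × (3210 − 2850) / 2850 = 1.29 km.

1.29 km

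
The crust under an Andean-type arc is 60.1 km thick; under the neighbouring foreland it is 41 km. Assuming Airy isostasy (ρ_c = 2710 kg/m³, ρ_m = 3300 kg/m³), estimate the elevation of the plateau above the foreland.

3.41 km

Excess crust Δ = 60.1 km − 41 km = 19.1 km, split between elevation h and root r with h + r = Δ.
Airy balance ρ_c h = (ρ_m − ρ_c) r gives r = h ρ_c/(ρ_m − ρ_c), so h (1 + ρ_c/(ρ_m − ρ_c)) = Δ, i.e. h = Δ (ρ_m − ρ_c)/ρ_m.
h = 19.1 km × 590/3300 = 3.41 km.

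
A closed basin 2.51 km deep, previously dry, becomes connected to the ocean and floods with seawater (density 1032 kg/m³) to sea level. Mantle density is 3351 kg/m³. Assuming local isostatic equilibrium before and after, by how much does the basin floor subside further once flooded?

1.12 km

After flooding the water column is d + s deep. Its weight must equal the weight of mantle displaced by the extra subsidence s: (d + s) ρ_w = s ρ_m.
s = d ρ_w / (ρ_m − ρ_w) = 2.51 km × 1032/(3351 − 1032) = 1.12 km.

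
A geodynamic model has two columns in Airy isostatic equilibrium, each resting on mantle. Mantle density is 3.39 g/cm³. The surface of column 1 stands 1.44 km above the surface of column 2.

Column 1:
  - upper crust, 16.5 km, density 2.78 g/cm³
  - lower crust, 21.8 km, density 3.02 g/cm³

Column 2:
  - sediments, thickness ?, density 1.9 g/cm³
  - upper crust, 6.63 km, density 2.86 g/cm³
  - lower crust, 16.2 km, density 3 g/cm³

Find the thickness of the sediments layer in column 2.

2.29 km

Take the compensation level at the base of the deeper column (depth z_c below the surface of column 1) and equate Σ ρ_i t_i down to z_c; mantle fills any gap and the z_c terms cancel.
Column 1: 16.5×2.78 + 21.8×3.02 + (z_c − 38.3)×3.39
Column 2: 1.44×0 + x×1.9 + 6.63×2.86 + 16.2×3 + (z_c − 1.44 − 22.83 − x)×3.39
The z_c×3.39 term appears on both sides and cancels. Collect the known terms of each column as K = Σ(ρt)_known − 3.39 × (depth of known layers): K_1 = 111.706 − 3.39×38.3 = −18.131; K_2 = 67.5618 − 3.39×(1.44 + 22.83) = −14.7135.
Balance: K_1 = K_2 − x×(3.39 − 1.9), so x = (K_2 − K_1)/(3.39 − 1.9) = 3.4175/1.49 = 2.29 km.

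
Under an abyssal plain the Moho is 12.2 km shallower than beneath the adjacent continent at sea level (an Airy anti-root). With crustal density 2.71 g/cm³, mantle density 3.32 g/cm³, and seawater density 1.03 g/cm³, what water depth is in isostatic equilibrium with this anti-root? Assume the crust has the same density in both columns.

Replacing a thickness d of crust by seawater at the top must be balanced by replacing crust with mantle at the base: d (ρ_c − ρ_w) = a (ρ_m − ρ_c).
d = a (ρ_m − ρ_c)/(ρ_c − ρ_w) = 12.2 km × 0.61/1.68 = 4.43 km.

4.43 km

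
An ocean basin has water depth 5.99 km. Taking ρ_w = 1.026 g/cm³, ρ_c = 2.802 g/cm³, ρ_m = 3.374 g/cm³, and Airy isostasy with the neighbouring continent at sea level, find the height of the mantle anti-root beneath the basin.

Equating mass per unit area of the two columns: replacing crust with seawater at the top is compensated by replacing crust with mantle at the base: d (ρ_c − ρ_w) = a (ρ_m − ρ_c).
a = d (ρ_c − ρ_w)/(ρ_m − ρ_c) = 5.99 km × 1.776/0.572 = 18.6 km.

18.6 km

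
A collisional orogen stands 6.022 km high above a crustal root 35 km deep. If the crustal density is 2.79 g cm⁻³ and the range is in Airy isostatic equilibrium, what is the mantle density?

Airy balance: ρ_c h = (ρ_m − ρ_c) r → ρ_m = ρ_c (1 + h/r).
ρ_m = 2.79 × (1 + 6.022 km/35 km) = 3.27 g cm⁻³.

3.27 g cm⁻³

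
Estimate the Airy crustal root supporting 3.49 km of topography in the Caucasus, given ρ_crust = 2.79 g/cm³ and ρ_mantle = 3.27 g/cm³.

20.3 km

By Archimedes' principle applied to the lithosphere: the weight of the topography is balanced by the buoyancy of the root, ρ_c h = (ρ_m − ρ_c) r.
r = h · ρ_c / (ρ_m − ρ_c) = 3.49 km × 2.79 / (3.27 − 2.79) = 20.3 km.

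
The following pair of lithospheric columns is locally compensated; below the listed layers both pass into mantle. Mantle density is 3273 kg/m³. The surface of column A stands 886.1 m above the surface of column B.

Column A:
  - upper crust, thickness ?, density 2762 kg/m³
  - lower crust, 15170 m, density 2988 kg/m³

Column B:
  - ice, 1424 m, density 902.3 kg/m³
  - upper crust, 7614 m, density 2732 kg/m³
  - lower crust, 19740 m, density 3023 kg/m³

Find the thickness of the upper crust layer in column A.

Take the compensation level at the base of the deeper column (depth z_c below the surface of column A) and equate Σ ρ_i t_i down to z_c; mantle fills any gap and the z_c terms cancel.
Column A: x×2762 + 15170×2988 + (z_c − 15170 − x)×3273
Column B: 886.1×0 + 1424×902.3 + 7614×2732 + 19740×3023 + (z_c − 886.1 − 28778)×3273
The z_c×3273 term appears on both sides and cancels. Collect the known terms of each column as K = Σ(ρt)_known − 3273 × (depth of known layers): K_A = 45327960 − 3273×15170 = −4323450; K_B = 81760343.2 − 3273×(886.1 + 28778) = −15330256.1.
Balance: K_A − x×(3273 − 2762) = K_B, so x = (K_A − K_B)/(3273 − 2762) = 11006800/511 = 21500 m.

21500 m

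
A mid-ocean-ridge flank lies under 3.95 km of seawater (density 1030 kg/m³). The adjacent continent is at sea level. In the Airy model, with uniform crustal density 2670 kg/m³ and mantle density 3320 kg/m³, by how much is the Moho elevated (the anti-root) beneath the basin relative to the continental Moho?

9.97 km

Balancing pressure at the compensation depth: replacing crust with seawater at the top is compensated by replacing crust with mantle at the base: d (ρ_c − ρ_w) = a (ρ_m − ρ_c).
a = d (ρ_c − ρ_w)/(ρ_m − ρ_c) = 3.95 km × 1640/650 = 9.97 km.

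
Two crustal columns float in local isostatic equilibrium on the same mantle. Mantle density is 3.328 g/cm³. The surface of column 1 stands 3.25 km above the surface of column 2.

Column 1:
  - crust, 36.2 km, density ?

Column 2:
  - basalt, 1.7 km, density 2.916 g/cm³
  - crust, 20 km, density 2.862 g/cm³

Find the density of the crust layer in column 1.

2.75 g/cm³

Take the compensation level at the base of the deeper column (depth z_c below the surface of column 1) and equate Σ ρ_i t_i down to z_c; mantle fills any gap and the z_c terms cancel.
Column 1: 36.2×ρ + (z_c − 36.2)×3.328
Column 2: 3.25×0 + 1.7×2.916 + 20×2.862 + (z_c − 3.25 − 21.7)×3.328
The z_c×3.328 term appears on both sides and cancels. Collect the known terms of each column as K = Σ(ρt)_known − 3.328 × (depth of known layers): K_1 = 0 − 3.328×36.2 = −120.4736; K_2 = 62.1972 − 3.328×(3.25 + 21.7) = −20.8364.
Balance: K_1 + 36.2×ρ = K_2, so ρ = (K_2 − K_1)/36.2 = 99.6372/36.2 = 2.75 g/cm³.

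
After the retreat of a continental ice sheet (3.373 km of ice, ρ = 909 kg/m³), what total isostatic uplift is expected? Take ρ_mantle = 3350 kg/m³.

0.915 km

Removing the load lets mantle flow back in; uplift u satisfies ρ_ice t = ρ_m u.
u = t ρ_ice/ρ_m = 3.373 km × 909/3350 = 0.915 km.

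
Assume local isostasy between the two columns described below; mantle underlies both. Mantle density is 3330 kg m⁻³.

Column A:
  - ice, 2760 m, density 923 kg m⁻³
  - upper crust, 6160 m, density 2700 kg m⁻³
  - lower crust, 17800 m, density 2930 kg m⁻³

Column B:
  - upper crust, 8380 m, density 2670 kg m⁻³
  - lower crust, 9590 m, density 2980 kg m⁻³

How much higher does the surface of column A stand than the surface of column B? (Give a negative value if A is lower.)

2630 m

For any compensation level in the mantle, the mantle terms cancel and isostasy reduces to e = (Σt_A − Σt_B) − (Σ(ρt)_A − Σ(ρt)_B) / ρ_m.
Σt_A = 26720 m; Σt_B = 17970 m; Σ(ρt)_A = 71333480; Σ(ρt)_B = 50952800 (in m·kg m⁻³).
e = (26720 − 17970) − (71333480 − 50952800) / 3330 = 2630 m.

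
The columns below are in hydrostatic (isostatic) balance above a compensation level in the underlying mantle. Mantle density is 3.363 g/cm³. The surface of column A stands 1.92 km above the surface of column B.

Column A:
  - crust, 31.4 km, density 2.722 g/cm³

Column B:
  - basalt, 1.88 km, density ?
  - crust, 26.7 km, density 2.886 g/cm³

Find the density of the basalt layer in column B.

Take the compensation level at the base of the deeper column (depth z_c below the surface of column A) and equate Σ ρ_i t_i down to z_c; mantle fills any gap and the z_c terms cancel.
Column A: 31.4×2.722 + (z_c − 31.4)×3.363
Column B: 1.92×0 + 1.88×ρ + 26.7×2.886 + (z_c − 1.92 − 28.58)×3.363
The z_c×3.363 term appears on both sides and cancels. Collect the known terms of each column as K = Σ(ρt)_known − 3.363 × (depth of known layers): K_A = 85.4708 − 3.363×31.4 = −20.1274; K_B = 77.0562 − 3.363×(1.92 + 28.58) = −25.5153.
Balance: K_A = K_B + 1.88×ρ, so ρ = (K_A − K_B)/1.88 = 5.3879/1.88 = 2.87 g/cm³.

2.87 g/cm³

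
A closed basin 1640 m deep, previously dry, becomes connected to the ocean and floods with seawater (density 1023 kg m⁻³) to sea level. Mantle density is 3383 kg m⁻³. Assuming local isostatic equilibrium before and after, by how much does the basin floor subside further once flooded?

After flooding the water column is d + s deep. Its weight must equal the weight of mantle displaced by the extra subsidence s: (d + s) ρ_w = s ρ_m.
s = d ρ_w / (ρ_m − ρ_w) = 1640 m × 1023/(3383 − 1023) = 711 m.

711 m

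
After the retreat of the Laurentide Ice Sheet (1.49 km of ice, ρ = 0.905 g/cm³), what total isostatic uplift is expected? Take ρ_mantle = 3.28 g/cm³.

Removing the load lets mantle flow back in; uplift u satisfies ρ_ice t = ρ_m u.
u = t ρ_ice/ρ_m = 1.49 km × 0.905/3.28 = 0.411 km.

0.411 km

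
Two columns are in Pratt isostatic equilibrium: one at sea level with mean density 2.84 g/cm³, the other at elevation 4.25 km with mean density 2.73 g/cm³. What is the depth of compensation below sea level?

ρ_ref D = ρ (D + h) → D (ρ_ref − ρ) = ρ h.
D = ρ h/(ρ_ref − ρ) = 2.73 × 4.25 km/(2.84 − 2.73) = 105 km.

105 km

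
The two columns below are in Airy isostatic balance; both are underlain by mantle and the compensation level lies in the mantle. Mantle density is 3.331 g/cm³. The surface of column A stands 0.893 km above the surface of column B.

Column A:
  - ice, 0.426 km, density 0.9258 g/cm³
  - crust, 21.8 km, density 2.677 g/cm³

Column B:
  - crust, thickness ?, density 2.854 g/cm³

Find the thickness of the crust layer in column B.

Take the compensation level at the base of the deeper column (depth z_c below the surface of column A) and equate Σ ρ_i t_i down to z_c; mantle fills any gap and the z_c terms cancel.
Column A: 0.426×0.9258 + 21.8×2.677 + (z_c − 22.226)×3.331
Column B: 0.893×0 + x×2.854 + (z_c − 0.893 − 0 − x)×3.331
The z_c×3.331 term appears on both sides and cancels. Collect the known terms of each column as K = Σ(ρt)_known − 3.331 × (depth of known layers): K_A = 58.7529908 − 3.331×22.226 = −15.2818152; K_B = 0 − 3.331×(0.893 + 0) = −2.974583.
Balance: K_A = K_B − x×(3.331 − 2.854), so x = (K_B − K_A)/(3.331 − 2.854) = 12.3072/0.477 = 25.8 km.

25.8 km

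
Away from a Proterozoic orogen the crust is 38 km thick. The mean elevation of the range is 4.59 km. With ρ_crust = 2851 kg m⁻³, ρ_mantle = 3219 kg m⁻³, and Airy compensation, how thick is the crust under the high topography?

Root depth r = h ρ_c / (ρ_m − ρ_c) = 4.59 km × 2851 / 368 = 35.56 km.
Total thickness = T + h + r = 38 km + 4.59 km + 35.56 km = 78.2 km.

78.2 km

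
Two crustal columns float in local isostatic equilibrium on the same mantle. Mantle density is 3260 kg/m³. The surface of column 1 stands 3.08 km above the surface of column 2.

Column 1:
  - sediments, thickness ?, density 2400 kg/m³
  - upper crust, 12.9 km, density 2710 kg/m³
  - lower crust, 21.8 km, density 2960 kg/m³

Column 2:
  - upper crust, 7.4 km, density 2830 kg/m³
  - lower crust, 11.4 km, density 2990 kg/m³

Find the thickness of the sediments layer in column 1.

3.1 km

Take the compensation level at the base of the deeper column (depth z_c below the surface of column 1) and equate Σ ρ_i t_i down to z_c; mantle fills any gap and the z_c terms cancel.
Column 1: x×2400 + 12.9×2710 + 21.8×2960 + (z_c − 34.7 − x)×3260
Column 2: 3.08×0 + 7.4×2830 + 11.4×2990 + (z_c − 3.08 − 18.8)×3260
The z_c×3260 term appears on both sides and cancels. Collect the known terms of each column as K = Σ(ρt)_known − 3260 × (depth of known layers): K_1 = 99487 − 3260×34.7 = −13635; K_2 = 55028 − 3260×(3.08 + 18.8) = −16300.8.
Balance: K_1 − x×(3260 − 2400) = K_2, so x = (K_1 − K_2)/(3260 − 2400) = 2665.8/860 = 3.1 km.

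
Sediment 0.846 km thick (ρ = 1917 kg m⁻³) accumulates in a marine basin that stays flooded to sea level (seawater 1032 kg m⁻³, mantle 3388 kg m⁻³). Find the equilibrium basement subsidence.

Submarine loading: the sediment displaces seawater, and the subsidence is in turn flooded, so s (ρ_m − ρ_w) = t (ρ_sed − ρ_w).
s = 0.846 km × (1917 − 1032) / (3388 − 1032) = 0.318 km.

0.318 km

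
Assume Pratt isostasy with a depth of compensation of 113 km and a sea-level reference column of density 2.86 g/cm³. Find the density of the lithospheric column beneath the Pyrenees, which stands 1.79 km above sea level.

Pratt balance: ρ_ref D = ρ (D + h).
ρ = ρ_ref D/(D + h) = 2.86 × 113 km/(113 km + 1.79 km) = 2.82 g/cm³.

2.82 g/cm³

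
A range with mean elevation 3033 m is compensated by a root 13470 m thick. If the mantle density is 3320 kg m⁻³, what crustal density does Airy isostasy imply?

2710 kg m⁻³

ρ_c h = (ρ_m − ρ_c) r → ρ_c (h + r) = ρ_m r → ρ_c = ρ_m r / (h + r).
ρ_c = 3320 × 13470 m / (3033 m + 13470 m) = 2710 kg m⁻³.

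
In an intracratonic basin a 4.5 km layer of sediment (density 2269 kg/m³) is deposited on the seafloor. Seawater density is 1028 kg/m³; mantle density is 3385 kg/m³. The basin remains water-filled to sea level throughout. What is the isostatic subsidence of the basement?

2.37 km

Submarine loading: the sediment displaces seawater, and the subsidence is in turn flooded, so s (ρ_m − ρ_w) = t (ρ_sed − ρ_w).
s = 4.5 km × (2269 − 1028) / (3385 − 1028) = 2.37 km.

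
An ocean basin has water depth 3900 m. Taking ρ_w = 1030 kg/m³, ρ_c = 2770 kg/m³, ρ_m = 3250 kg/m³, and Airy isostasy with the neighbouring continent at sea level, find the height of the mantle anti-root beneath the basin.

By Archimedes' principle applied to the lithosphere: replacing crust with seawater at the top is compensated by replacing crust with mantle at the base: d (ρ_c − ρ_w) = a (ρ_m − ρ_c).
a = d (ρ_c − ρ_w)/(ρ_m − ρ_c) = 3900 m × 1740/480 = 14100 m.

14100 m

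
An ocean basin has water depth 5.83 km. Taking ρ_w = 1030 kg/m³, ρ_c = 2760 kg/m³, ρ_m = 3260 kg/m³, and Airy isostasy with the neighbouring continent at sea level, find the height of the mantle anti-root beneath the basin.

20.2 km

In Airy isostatic equilibrium: replacing crust with seawater at the top is compensated by replacing crust with mantle at the base: d (ρ_c − ρ_w) = a (ρ_m − ρ_c).
a = d (ρ_c − ρ_w)/(ρ_m − ρ_c) = 5.83 km × 1730/500 = 20.2 km.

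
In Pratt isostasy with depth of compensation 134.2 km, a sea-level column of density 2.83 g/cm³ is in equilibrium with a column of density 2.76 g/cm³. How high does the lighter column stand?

3.4 km

ρ_ref D = ρ (D + h) → h = D (ρ_ref − ρ)/ρ.
h = 134.2 km × (2.83 − 2.76)/2.76 = 3.4 km.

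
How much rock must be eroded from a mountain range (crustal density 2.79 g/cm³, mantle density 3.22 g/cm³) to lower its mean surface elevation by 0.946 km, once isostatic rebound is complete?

7.08 km

Net drop Δ = e − u = e − e ρ_c/ρ_m = e (ρ_m − ρ_c)/ρ_m.
e = Δ ρ_m/(ρ_m − ρ_c) = 0.946 km × 3.22/0.43 = 7.08 km.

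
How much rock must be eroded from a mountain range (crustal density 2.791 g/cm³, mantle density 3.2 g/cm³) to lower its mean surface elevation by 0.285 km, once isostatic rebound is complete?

Net drop Δ = e − u = e − e ρ_c/ρ_m = e (ρ_m − ρ_c)/ρ_m.
e = Δ ρ_m/(ρ_m − ρ_c) = 0.285 km × 3.2/0.409 = 2.23 km.

2.23 km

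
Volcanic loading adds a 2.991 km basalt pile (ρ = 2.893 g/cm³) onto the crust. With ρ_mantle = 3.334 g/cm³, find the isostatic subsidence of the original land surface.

Subaerial loading: s = t ρ_load / ρ_m.
s = 2.991 km × 2.893/3.334 = 2.6 km.

2.6 km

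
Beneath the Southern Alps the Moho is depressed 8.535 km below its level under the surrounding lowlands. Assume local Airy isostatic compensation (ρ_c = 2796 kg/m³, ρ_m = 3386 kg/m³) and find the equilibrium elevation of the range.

1.8 km

By Archimedes' principle applied to the lithosphere: ρ_c h = (ρ_m − ρ_c) r.
h = r (ρ_m − ρ_c) / ρ_c = 8.535 km × (3386 − 2796) / 2796 = 1.8 km.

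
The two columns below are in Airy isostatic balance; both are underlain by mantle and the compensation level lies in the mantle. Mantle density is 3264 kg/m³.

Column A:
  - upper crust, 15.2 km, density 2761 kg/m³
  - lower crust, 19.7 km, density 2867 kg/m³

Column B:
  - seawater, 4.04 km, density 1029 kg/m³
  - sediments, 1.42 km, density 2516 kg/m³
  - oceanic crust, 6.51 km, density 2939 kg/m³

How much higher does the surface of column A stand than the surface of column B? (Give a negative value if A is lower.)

0.999 km

For any compensation level in the mantle, the mantle terms cancel and isostasy reduces to e = (Σt_A − Σt_B) − (Σ(ρt)_A − Σ(ρt)_B) / ρ_m.
Σt_A = 34.9 km; Σt_B = 11.97 km; Σ(ρt)_A = 98447.1; Σ(ρt)_B = 26862.77 (in km·kg/m³).
e = (34.9 − 11.97) − (98447.1 − 26862.77) / 3264 = 0.999 km.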